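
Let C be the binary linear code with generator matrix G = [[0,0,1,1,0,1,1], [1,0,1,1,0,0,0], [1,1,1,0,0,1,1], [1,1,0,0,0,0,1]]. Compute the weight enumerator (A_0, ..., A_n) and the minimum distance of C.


Weight distribution: A_0 = 1, A_2 = 4, A_3 = 6, A_4 = 3, A_5 = 2. Minimum distance d = 2.

Enumerate all 2^4 = 16 messages m ∈ F_2^4.
For each, compute codeword c = mG in F_2^7, then tally its weight.
  m = 0000 → c = 0000000, weight = 0.
  m = 1000 → c = 0011011, weight = 4.
  m = 0100 → c = 1011000, weight = 3.
  m = 1100 → c = 1000011, weight = 3.
  m = 0010 → c = 1110011, weight = 5.
  m = 1010 → c = 1101000, weight = 3.
  m = 0110 → c = 0101011, weight = 4.
  m = 1110 → c = 0110000, weight = 2.
  m = 0001 → c = 1100001, weight = 3.
  m = 1001 → c = 1111010, weight = 5.
  m = 0101 → c = 0111001, weight = 4.
  m = 1101 → c = 0100010, weight = 2.
  m = 0011 → c = 0010010, weight = 2.
  m = 1011 → c = 0001001, weight = 2.
  m = 0111 → c = 1001010, weight = 3.
  m = 1111 → c = 1010001, weight = 3.
Tally weights:
  weight 0: 1 codewords.
  weight 2: 4 codewords.
  weight 3: 6 codewords.
  weight 4: 3 codewords.
  weight 5: 2 codewords.
Minimum distance d = smallest w > 0 with A_w > 0 = 2.
Sanity: Σ A_w = 16 = 2^4 = 16 ✓.


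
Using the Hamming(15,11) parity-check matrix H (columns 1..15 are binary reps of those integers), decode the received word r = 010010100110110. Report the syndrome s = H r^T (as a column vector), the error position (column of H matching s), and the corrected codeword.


s = (0, 0, 1, 0)^T, error position = 2, corrected codeword c = 000010100110110

Compute s = H r^T mod 2 one row at a time:
  s_1 = 0 + 0 + 1 + 1 + 0 + 1 + 1 + 0 = 4 ≡ 0 (mod 2).
  s_2 = 0 + 1 + 0 + 1 + 0 + 1 + 1 + 0 = 4 ≡ 0 (mod 2).
  s_3 = 1 + 0 + 0 + 1 + 1 + 1 + 1 + 0 = 5 ≡ 1 (mod 2).
  s_4 = 0 + 0 + 1 + 1 + 0 + 1 + 1 + 0 = 4 ≡ 0 (mod 2).
s = (0, 0, 1, 0)^T — this equals column 2 of H (binary 0010), so error is at position 2.
Correct: flip bit 2 of r = 010010100110110 to get c = 000010100110110.


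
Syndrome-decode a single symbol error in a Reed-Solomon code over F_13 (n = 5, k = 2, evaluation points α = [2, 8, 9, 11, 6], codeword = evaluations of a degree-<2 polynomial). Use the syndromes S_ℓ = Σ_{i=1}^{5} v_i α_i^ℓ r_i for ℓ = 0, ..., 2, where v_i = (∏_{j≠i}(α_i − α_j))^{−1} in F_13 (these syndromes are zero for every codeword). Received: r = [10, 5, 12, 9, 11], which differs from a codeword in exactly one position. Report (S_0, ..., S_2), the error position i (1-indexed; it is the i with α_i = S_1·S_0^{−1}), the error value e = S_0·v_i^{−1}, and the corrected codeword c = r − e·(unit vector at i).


S = (1, 9, 3), error at position 3, error magnitude e = 10, c = [10, 5, 2, 9, 11].

Step 1: column multipliers v_i = (∏_{j≠i}(α_i − α_j))^{−1} mod 13.
  i = 1 (α = 2): (2−8)(2−9)(2−11)(2−6) = (−6)·(−7)·(−9)·(−4) = 1512 ≡ 4, so v_1 = 4^{−1} = 10 (mod 13).
  i = 2 (α = 8): (8−2)(8−9)(8−11)(8−6) = 6·(−1)·(−3)·2 = 36 ≡ 10, so v_2 = 10^{−1} = 4 (mod 13).
  i = 3 (α = 9): (9−2)(9−8)(9−11)(9−6) = 7·1·(−2)·3 = −42 ≡ 10, so v_3 = 10^{−1} = 4 (mod 13).
  i = 4 (α = 11): (11−2)(11−8)(11−9)(11−6) = 9·3·2·5 = 270 ≡ 10, so v_4 = 10^{−1} = 4 (mod 13).
  i = 5 (α = 6): (6−2)(6−8)(6−9)(6−11) = 4·(−2)·(−3)·(−5) = −120 ≡ 10, so v_5 = 10^{−1} = 4 (mod 13).
  v = [10, 4, 4, 4, 4].
Step 2: syndromes of r = [10, 5, 12, 9, 11] (all sums mod 13).
  S_0 = Σ v_i r_i = 10·10 + 4·5 + 4·12 + 4·9 + 4·11 = 248 ≡ 1.
  S_1 = Σ v_i α_i r_i = 10·2·10 + 4·8·5 + 4·9·12 + 4·11·9 + 4·6·11 = 1452 ≡ 9.
  α_i^2 mod 13 = [4, 12, 3, 4, 10].
  S_2 = Σ v_i α_i^2 r_i = 10·4·10 + 4·12·5 + 4·3·12 + 4·4·9 + 4·10·11 = 1368 ≡ 3.
  S = (1, 9, 3) ≠ 0, so r is not a codeword (an error is present).
Step 3: locate the error. For a single error e at position i, S_ℓ = v_i·e·α_i^ℓ, so α_err = S_1/S_0.
  S_0^{−1} = 1^{−1} = 1 (mod 13), so α_err = 9·1 = 9 ≡ 9 = α_3. Error position i = 3.
  Consistency check: S_2/S_1 = 3·3 = 9 ≡ 9 = α_err ✓ (single-error assumption holds).
Step 4: error magnitude e = S_0/v_3 = S_0·∏_{j≠3}(α_3 − α_j) = 1·10 = 10 ≡ 10 (mod 13).
Step 5: correct position 3: c_3 = r_3 − e = 12 − 10 ≡ 2 (mod 13). Hence c = [10, 5, 2, 9, 11].
  Check: interpolating c through the α_i gives m(x) = 3 + 10·x (degree < 2) with m(α_i) = c_i for every i, so c is indeed a codeword.


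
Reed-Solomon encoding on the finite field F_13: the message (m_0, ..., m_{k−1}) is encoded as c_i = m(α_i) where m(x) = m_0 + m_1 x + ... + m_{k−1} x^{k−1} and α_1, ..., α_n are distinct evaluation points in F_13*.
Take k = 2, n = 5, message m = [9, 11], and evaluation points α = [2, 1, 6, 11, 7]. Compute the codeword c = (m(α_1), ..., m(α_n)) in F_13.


c = [5, 7, 10, 0, 8]

Message polynomial: m(x) = 9 + 11·x (mod 13).
For each evaluation point α_i, compute m(α_i) mod 13:
  α_1 = 2: Horner steps 11 → 5, so m(2) = 5.
  α_2 = 1: Horner steps 11 → 7, so m(1) = 7.
  α_3 = 6: Horner steps 11 → 10, so m(6) = 10.
  α_4 = 11: Horner steps 11 → 0, so m(11) = 0.
  α_5 = 7: Horner steps 11 → 8, so m(7) = 8.
Codeword c = [5, 7, 10, 0, 8] ∈ F_13^5.


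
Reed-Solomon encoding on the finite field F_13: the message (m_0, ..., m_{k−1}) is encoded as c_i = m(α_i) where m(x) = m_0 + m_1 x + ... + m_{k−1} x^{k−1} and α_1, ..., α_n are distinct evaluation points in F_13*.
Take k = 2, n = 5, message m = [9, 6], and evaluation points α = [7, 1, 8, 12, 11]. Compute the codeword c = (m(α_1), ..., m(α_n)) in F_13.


c = [12, 2, 5, 3, 10]

Message polynomial: m(x) = 9 + 6·x (mod 13).
For each evaluation point α_i, compute m(α_i) mod 13:
  α_1 = 7: Horner steps 6 → 12, so m(7) = 12.
  α_2 = 1: Horner steps 6 → 2, so m(1) = 2.
  α_3 = 8: Horner steps 6 → 5, so m(8) = 5.
  α_4 = 12: Horner steps 6 → 3, so m(12) = 3.
  α_5 = 11: Horner steps 6 → 10, so m(11) = 10.
Codeword c = [12, 2, 5, 3, 10] ∈ F_13^5.


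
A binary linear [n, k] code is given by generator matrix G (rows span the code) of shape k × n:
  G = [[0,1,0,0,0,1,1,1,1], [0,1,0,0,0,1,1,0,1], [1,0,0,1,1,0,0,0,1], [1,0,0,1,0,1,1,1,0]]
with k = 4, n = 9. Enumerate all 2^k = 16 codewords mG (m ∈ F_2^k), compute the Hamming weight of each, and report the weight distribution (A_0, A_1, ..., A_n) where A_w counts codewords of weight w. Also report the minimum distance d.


Weight distribution: A_0 = 1, A_1 = 1, A_2 = 1, A_3 = 1, A_4 = 5, A_5 = 5, A_6 = 1, A_7 = 1. Minimum distance d = 1.

Enumerate all 2^4 = 16 messages m ∈ F_2^4.
For each, compute codeword c = mG in F_2^9, then tally its weight.
  m = 0000 → c = 000000000, weight = 0.
  m = 1000 → c = 010001111, weight = 5.
  m = 0100 → c = 010001101, weight = 4.
  m = 1100 → c = 000000010, weight = 1.
  m = 0010 → c = 100110001, weight = 4.
  m = 1010 → c = 110111110, weight = 7.
  m = 0110 → c = 110111100, weight = 6.
  m = 1110 → c = 100110011, weight = 5.
  m = 0001 → c = 100101110, weight = 5.
  m = 1001 → c = 110100001, weight = 4.
  m = 0101 → c = 110100011, weight = 5.
  m = 1101 → c = 100101100, weight = 4.
  m = 0011 → c = 000011111, weight = 5.
  m = 1011 → c = 010010000, weight = 2.
  m = 0111 → c = 010010010, weight = 3.
  m = 1111 → c = 000011101, weight = 4.
Tally weights:
  weight 0: 1 codewords.
  weight 1: 1 codewords.
  weight 2: 1 codewords.
  weight 3: 1 codewords.
  weight 4: 5 codewords.
  weight 5: 5 codewords.
  weight 6: 1 codewords.
  weight 7: 1 codewords.
Minimum distance d = smallest w > 0 with A_w > 0 = 1.
Sanity: Σ A_w = 16 = 2^4 = 16 ✓.


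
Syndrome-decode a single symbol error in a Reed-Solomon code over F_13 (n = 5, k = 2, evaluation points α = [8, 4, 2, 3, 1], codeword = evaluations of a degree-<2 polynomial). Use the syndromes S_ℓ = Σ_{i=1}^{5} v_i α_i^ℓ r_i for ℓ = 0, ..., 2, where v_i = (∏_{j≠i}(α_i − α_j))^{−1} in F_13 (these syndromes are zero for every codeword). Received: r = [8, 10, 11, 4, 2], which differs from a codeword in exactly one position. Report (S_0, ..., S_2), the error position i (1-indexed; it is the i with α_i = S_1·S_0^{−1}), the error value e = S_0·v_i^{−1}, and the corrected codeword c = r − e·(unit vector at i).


S = (12, 12, 12), error at position 5, error magnitude e = 10, c = [8, 10, 11, 4, 5].

Step 1: column multipliers v_i = (∏_{j≠i}(α_i − α_j))^{−1} mod 13.
  i = 1 (α = 8): (8−4)(8−2)(8−3)(8−1) = 4·6·5·7 = 840 ≡ 8, so v_1 = 8^{−1} = 5 (mod 13).
  i = 2 (α = 4): (4−8)(4−2)(4−3)(4−1) = (−4)·2·1·3 = −24 ≡ 2, so v_2 = 2^{−1} = 7 (mod 13).
  i = 3 (α = 2): (2−8)(2−4)(2−3)(2−1) = (−6)·(−2)·(−1)·1 = −12 ≡ 1, so v_3 = 1^{−1} = 1 (mod 13).
  i = 4 (α = 3): (3−8)(3−4)(3−2)(3−1) = (−5)·(−1)·1·2 = 10 ≡ 10, so v_4 = 10^{−1} = 4 (mod 13).
  i = 5 (α = 1): (1−8)(1−4)(1−2)(1−3) = (−7)·(−3)·(−1)·(−2) = 42 ≡ 3, so v_5 = 3^{−1} = 9 (mod 13).
  v = [5, 7, 1, 4, 9].
Step 2: syndromes of r = [8, 10, 11, 4, 2] (all sums mod 13).
  S_0 = Σ v_i r_i = 5·8 + 7·10 + 1·11 + 4·4 + 9·2 = 155 ≡ 12.
  S_1 = Σ v_i α_i r_i = 5·8·8 + 7·4·10 + 1·2·11 + 4·3·4 + 9·1·2 = 688 ≡ 12.
  α_i^2 mod 13 = [12, 3, 4, 9, 1].
  S_2 = Σ v_i α_i^2 r_i = 5·12·8 + 7·3·10 + 1·4·11 + 4·9·4 + 9·1·2 = 896 ≡ 12.
  S = (12, 12, 12) ≠ 0, so r is not a codeword (an error is present).
Step 3: locate the error. For a single error e at position i, S_ℓ = v_i·e·α_i^ℓ, so α_err = S_1/S_0.
  S_0^{−1} = 12^{−1} = 12 (mod 13), so α_err = 12·12 = 144 ≡ 1 = α_5. Error position i = 5.
  Consistency check: S_2/S_1 = 12·12 = 144 ≡ 1 = α_err ✓ (single-error assumption holds).
Step 4: error magnitude e = S_0/v_5 = S_0·∏_{j≠5}(α_5 − α_j) = 12·3 = 36 ≡ 10 (mod 13).
Step 5: correct position 5: c_5 = r_5 − e = 2 − 10 ≡ 5 (mod 13). Hence c = [8, 10, 11, 4, 5].
  Check: interpolating c through the α_i gives m(x) = 12 + 6·x (degree < 2) with m(α_i) = c_i for every i, so c is indeed a codeword.


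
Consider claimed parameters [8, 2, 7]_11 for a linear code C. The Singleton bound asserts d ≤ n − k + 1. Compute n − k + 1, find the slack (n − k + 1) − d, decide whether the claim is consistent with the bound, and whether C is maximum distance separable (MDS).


Singleton RHS = n − k + 1 = 7, slack = 0, bound satisfied, MDS.

Singleton bound: d ≤ n − k + 1.
Here n = 8, k = 2, so n − k + 1 = 7.
Given d = 7, check d ≤ 7: YES.
Slack = (n − k + 1) − d = 0.
The code is MDS (slack = 0).
Description: the claimed parameters are [8, 2, 7]_11; such a code would be MDS (meets Singleton bound).


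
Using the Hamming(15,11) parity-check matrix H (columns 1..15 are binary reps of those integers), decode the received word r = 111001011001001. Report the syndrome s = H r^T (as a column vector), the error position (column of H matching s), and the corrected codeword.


s = (0, 1, 0, 0)^T, error position = 4, corrected codeword c = 111101011001001

Compute s = H r^T mod 2 one row at a time:
  s_1 = 1 + 1 + 0 + 0 + 1 + 0 + 0 + 1 = 4 ≡ 0 (mod 2).
  s_2 = 0 + 0 + 1 + 0 + 1 + 0 + 0 + 1 = 3 ≡ 1 (mod 2).
  s_3 = 1 + 1 + 1 + 0 + 0 + 0 + 0 + 1 = 4 ≡ 0 (mod 2).
  s_4 = 1 + 1 + 0 + 0 + 1 + 0 + 0 + 1 = 4 ≡ 0 (mod 2).
s = (0, 1, 0, 0)^T — this equals column 4 of H (binary 0100), so error is at position 4.
Correct: flip bit 4 of r = 111001011001001 to get c = 111101011001001.


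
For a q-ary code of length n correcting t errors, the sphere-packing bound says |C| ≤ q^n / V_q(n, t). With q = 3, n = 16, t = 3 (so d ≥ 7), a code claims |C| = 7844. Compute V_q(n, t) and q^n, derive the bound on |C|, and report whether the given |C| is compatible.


V_q(n, t) = 4993, q^n = 43046721, Hamming bound = 8621, |C| = 7844 ≤ bound (satisfied).

Step 1: Compute V_q(n, t) = Σ_{j=0}^3 C(n, j) (q−1)^j.
  j = 0: C(16,0)·(2)^0 = 1·1 = 1.
  j = 1: C(16,1)·(2)^1 = 16·2 = 32.
  j = 2: C(16,2)·(2)^2 = 120·4 = 480.
  j = 3: C(16,3)·(2)^3 = 560·8 = 4480.
  V_q(n, t) = 1 + 32 + 480 + 4480 = 4993.
Step 2: q^n = 3^16 = 43046721.
Step 3: Hamming bound ⌊q^n / V_q(n,t)⌋ = ⌊43046721/4993⌋ = 8621.
Step 4: Compare |C| = 7844 to 8621: satisfied.
The claimed |C| lies below the Hamming bound.


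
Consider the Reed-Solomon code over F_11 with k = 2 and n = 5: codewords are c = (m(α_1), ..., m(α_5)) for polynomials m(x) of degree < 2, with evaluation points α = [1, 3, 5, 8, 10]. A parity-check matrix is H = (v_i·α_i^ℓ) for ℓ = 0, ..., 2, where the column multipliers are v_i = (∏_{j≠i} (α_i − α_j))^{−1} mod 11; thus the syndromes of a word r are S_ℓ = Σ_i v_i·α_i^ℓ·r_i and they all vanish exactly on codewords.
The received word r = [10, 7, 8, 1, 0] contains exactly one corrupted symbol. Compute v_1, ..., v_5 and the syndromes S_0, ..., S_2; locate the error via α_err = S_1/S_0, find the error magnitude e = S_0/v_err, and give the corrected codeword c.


S = (3, 9, 5), error at position 2, error magnitude e = 9, c = [10, 9, 8, 1, 0].

Step 1: column multipliers v_i = (∏_{j≠i}(α_i − α_j))^{−1} mod 11.
  i = 1 (α = 1): (1−3)(1−5)(1−8)(1−10) = (−2)·(−4)·(−7)·(−9) = 504 ≡ 9, so v_1 = 9^{−1} = 5 (mod 11).
  i = 2 (α = 3): (3−1)(3−5)(3−8)(3−10) = 2·(−2)·(−5)·(−7) = −140 ≡ 3, so v_2 = 3^{−1} = 4 (mod 11).
  i = 3 (α = 5): (5−1)(5−3)(5−8)(5−10) = 4·2·(−3)·(−5) = 120 ≡ 10, so v_3 = 10^{−1} = 10 (mod 11).
  i = 4 (α = 8): (8−1)(8−3)(8−5)(8−10) = 7·5·3·(−2) = −210 ≡ 10, so v_4 = 10^{−1} = 10 (mod 11).
  i = 5 (α = 10): (10−1)(10−3)(10−5)(10−8) = 9·7·5·2 = 630 ≡ 3, so v_5 = 3^{−1} = 4 (mod 11).
  v = [5, 4, 10, 10, 4].
Step 2: syndromes of r = [10, 7, 8, 1, 0] (all sums mod 11).
  S_0 = Σ v_i r_i = 5·10 + 4·7 + 10·8 + 10·1 + 4·0 = 168 ≡ 3.
  S_1 = Σ v_i α_i r_i = 5·1·10 + 4·3·7 + 10·5·8 + 10·8·1 + 4·10·0 = 614 ≡ 9.
  α_i^2 mod 11 = [1, 9, 3, 9, 1].
  S_2 = Σ v_i α_i^2 r_i = 5·1·10 + 4·9·7 + 10·3·8 + 10·9·1 + 4·1·0 = 632 ≡ 5.
  S = (3, 9, 5) ≠ 0, so r is not a codeword (an error is present).
Step 3: locate the error. For a single error e at position i, S_ℓ = v_i·e·α_i^ℓ, so α_err = S_1/S_0.
  S_0^{−1} = 3^{−1} = 4 (mod 11), so α_err = 9·4 = 36 ≡ 3 = α_2. Error position i = 2.
  Consistency check: S_2/S_1 = 5·5 = 25 ≡ 3 = α_err ✓ (single-error assumption holds).
Step 4: error magnitude e = S_0/v_2 = S_0·∏_{j≠2}(α_2 − α_j) = 3·3 = 9 ≡ 9 (mod 11).
Step 5: correct position 2: c_2 = r_2 − e = 7 − 9 ≡ 9 (mod 11). Hence c = [10, 9, 8, 1, 0].
  Check: interpolating c through the α_i gives m(x) = 5 + 5·x (degree < 2) with m(α_i) = c_i for every i, so c is indeed a codeword.


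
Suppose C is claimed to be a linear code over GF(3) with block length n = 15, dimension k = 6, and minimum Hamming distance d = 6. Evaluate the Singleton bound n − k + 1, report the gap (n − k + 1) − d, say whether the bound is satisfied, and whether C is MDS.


Singleton RHS = n − k + 1 = 10, slack = 4, bound satisfied, not MDS.

Singleton bound: d ≤ n − k + 1.
Here n = 15, k = 6, so n − k + 1 = 10.
Given d = 6, check d ≤ 10: YES.
Slack = (n − k + 1) − d = 4.
The code is NOT MDS (slack = 4 > 0).
Description: the claimed parameters are [15, 6, 6]_3; such a code would be non-MDS.


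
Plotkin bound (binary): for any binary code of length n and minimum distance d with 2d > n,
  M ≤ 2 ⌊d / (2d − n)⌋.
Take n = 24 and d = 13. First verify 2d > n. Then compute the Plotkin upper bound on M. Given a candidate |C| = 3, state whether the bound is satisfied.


Plotkin bound M ≤ 12; given |C| = 3 ≤ bound (satisfied).

Check applicability: 2d = 26, n = 24.
2d − n = 2 > 0, so Plotkin applies.
Compute d/(2d−n) = 13/2 ≈ 6.5000.
⌊d/(2d−n)⌋ = 6.
Plotkin bound: M ≤ 2·6 = 12.
Given |C| = 3, check: satisfied.
This |C| is below the Plotkin bound.


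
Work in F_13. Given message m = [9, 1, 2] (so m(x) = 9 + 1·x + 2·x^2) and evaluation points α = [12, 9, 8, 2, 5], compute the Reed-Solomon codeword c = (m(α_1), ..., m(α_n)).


c = [10, 11, 2, 6, 12]

Message polynomial: m(x) = 9 + 1·x + 2·x^2 (mod 13).
For each evaluation point α_i, compute m(α_i) mod 13:
  α_1 = 12: Horner steps 2 → 12 → 10, so m(12) = 10.
  α_2 = 9: Horner steps 2 → 6 → 11, so m(9) = 11.
  α_3 = 8: Horner steps 2 → 4 → 2, so m(8) = 2.
  α_4 = 2: Horner steps 2 → 5 → 6, so m(2) = 6.
  α_5 = 5: Horner steps 2 → 11 → 12, so m(5) = 12.
Codeword c = [10, 11, 2, 6, 12] ∈ F_13^5.


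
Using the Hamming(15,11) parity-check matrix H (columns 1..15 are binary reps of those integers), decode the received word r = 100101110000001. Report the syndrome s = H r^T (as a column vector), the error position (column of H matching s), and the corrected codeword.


s = (0, 0, 1, 1)^T, error position = 3, corrected codeword c = 101101110000001

Compute s = H r^T mod 2 one row at a time:
  s_1 = 1 + 0 + 0 + 0 + 0 + 0 + 0 + 1 = 2 ≡ 0 (mod 2).
  s_2 = 1 + 0 + 1 + 1 + 0 + 0 + 0 + 1 = 4 ≡ 0 (mod 2).
  s_3 = 0 + 0 + 1 + 1 + 0 + 0 + 0 + 1 = 3 ≡ 1 (mod 2).
  s_4 = 1 + 0 + 0 + 1 + 0 + 0 + 0 + 1 = 3 ≡ 1 (mod 2).
s = (0, 0, 1, 1)^T — this equals column 3 of H (binary 0011), so error is at position 3.
Correct: flip bit 3 of r = 100101110000001 to get c = 101101110000001.


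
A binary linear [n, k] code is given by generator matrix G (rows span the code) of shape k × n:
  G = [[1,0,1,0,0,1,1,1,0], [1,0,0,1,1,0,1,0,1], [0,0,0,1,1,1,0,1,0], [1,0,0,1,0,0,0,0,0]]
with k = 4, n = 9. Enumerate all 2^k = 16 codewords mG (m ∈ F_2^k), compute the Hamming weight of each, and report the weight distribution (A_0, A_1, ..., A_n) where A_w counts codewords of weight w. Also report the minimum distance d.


Weight distribution: A_0 = 1, A_2 = 2, A_3 = 2, A_4 = 3, A_5 = 6, A_6 = 2. Minimum distance d = 2.

Enumerate all 2^4 = 16 messages m ∈ F_2^4.
For each, compute codeword c = mG in F_2^9, then tally its weight.
  m = 0000 → c = 000000000, weight = 0.
  m = 1000 → c = 101001110, weight = 5.
  m = 0100 → c = 100110101, weight = 5.
  m = 1100 → c = 001111011, weight = 6.
  m = 0010 → c = 000111010, weight = 4.
  m = 1010 → c = 101110100, weight = 5.
  m = 0110 → c = 100001111, weight = 5.
  m = 1110 → c = 001000001, weight = 2.
  m = 0001 → c = 100100000, weight = 2.
  m = 1001 → c = 001101110, weight = 5.
  m = 0101 → c = 000010101, weight = 3.
  m = 1101 → c = 101011011, weight = 6.
  m = 0011 → c = 100011010, weight = 4.
  m = 1011 → c = 001010100, weight = 3.
  m = 0111 → c = 000101111, weight = 5.
  m = 1111 → c = 101100001, weight = 4.
Tally weights:
  weight 0: 1 codewords.
  weight 2: 2 codewords.
  weight 3: 2 codewords.
  weight 4: 3 codewords.
  weight 5: 6 codewords.
  weight 6: 2 codewords.
Minimum distance d = smallest w > 0 with A_w > 0 = 2.
Sanity: Σ A_w = 16 = 2^4 = 16 ✓.


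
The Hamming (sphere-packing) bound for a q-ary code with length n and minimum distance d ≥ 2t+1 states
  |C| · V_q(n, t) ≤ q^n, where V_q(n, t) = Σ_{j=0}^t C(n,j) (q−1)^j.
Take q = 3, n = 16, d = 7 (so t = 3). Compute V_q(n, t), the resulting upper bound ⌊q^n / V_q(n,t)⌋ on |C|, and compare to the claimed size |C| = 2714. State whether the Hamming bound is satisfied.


V_q(n, t) = 4993, q^n = 43046721, Hamming bound = 8621, |C| = 2714 ≤ bound (satisfied).

Step 1: Compute V_q(n, t) = Σ_{j=0}^3 C(n, j) (q−1)^j.
  j = 0: C(16,0)·(2)^0 = 1·1 = 1.
  j = 1: C(16,1)·(2)^1 = 16·2 = 32.
  j = 2: C(16,2)·(2)^2 = 120·4 = 480.
  j = 3: C(16,3)·(2)^3 = 560·8 = 4480.
  V_q(n, t) = 1 + 32 + 480 + 4480 = 4993.
Step 2: q^n = 3^16 = 43046721.
Step 3: Hamming bound ⌊q^n / V_q(n,t)⌋ = ⌊43046721/4993⌋ = 8621.
Step 4: Compare |C| = 2714 to 8621: satisfied.
The claimed |C| lies below the Hamming bound.


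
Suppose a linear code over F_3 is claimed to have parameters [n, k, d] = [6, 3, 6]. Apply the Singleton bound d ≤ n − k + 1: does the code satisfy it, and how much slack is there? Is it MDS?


Singleton RHS = n − k + 1 = 4, slack = -2, bound violated (no such code; not MDS).

Singleton bound: d ≤ n − k + 1.
Here n = 6, k = 3, so n − k + 1 = 4.
Given d = 6, check d ≤ 4: NO.
Slack = (n − k + 1) − d = -2.
The slack is negative: d = 6 exceeds n − k + 1 = 4 by 2, so the Singleton bound is violated and no linear [6, 3, 6]_3 code can exist. In particular it is not MDS (MDS requires d = n − k + 1 exactly).
Description: the claimed parameters are [6, 3, 6]_3; such a code would be impossible (violates the Singleton bound).


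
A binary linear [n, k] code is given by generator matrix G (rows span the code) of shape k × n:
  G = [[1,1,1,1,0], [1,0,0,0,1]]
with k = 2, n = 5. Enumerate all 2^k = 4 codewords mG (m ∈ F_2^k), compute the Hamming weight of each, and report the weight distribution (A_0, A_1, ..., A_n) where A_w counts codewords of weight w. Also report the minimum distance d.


Weight distribution: A_0 = 1, A_2 = 1, A_4 = 2. Minimum distance d = 2.

Enumerate all 2^2 = 4 messages m ∈ F_2^2.
For each, compute codeword c = mG in F_2^5, then tally its weight.
  m = 00 → c = 00000, weight = 0.
  m = 10 → c = 11110, weight = 4.
  m = 01 → c = 10001, weight = 2.
  m = 11 → c = 01111, weight = 4.
Tally weights:
  weight 0: 1 codewords.
  weight 2: 1 codewords.
  weight 4: 2 codewords.
Minimum distance d = smallest w > 0 with A_w > 0 = 2.
Sanity: Σ A_w = 4 = 2^2 = 4 ✓.


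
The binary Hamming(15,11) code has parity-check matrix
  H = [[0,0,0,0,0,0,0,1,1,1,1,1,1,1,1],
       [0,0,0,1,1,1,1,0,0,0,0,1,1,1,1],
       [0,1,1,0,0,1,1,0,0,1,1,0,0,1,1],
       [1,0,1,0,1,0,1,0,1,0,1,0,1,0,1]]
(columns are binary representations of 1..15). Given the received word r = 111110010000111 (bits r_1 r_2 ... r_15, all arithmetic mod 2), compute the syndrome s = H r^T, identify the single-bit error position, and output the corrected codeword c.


s = (0, 1, 0, 1)^T, error position = 5, corrected codeword c = 111100010000111

Compute s = H r^T mod 2 one row at a time:
  s_1 = 1 + 0 + 0 + 0 + 0 + 1 + 1 + 1 = 4 ≡ 0 (mod 2).
  s_2 = 1 + 1 + 0 + 0 + 0 + 1 + 1 + 1 = 5 ≡ 1 (mod 2).
  s_3 = 1 + 1 + 0 + 0 + 0 + 0 + 1 + 1 = 4 ≡ 0 (mod 2).
  s_4 = 1 + 1 + 1 + 0 + 0 + 0 + 1 + 1 = 5 ≡ 1 (mod 2).
s = (0, 1, 0, 1)^T — this equals column 5 of H (binary 0101), so error is at position 5.
Correct: flip bit 5 of r = 111110010000111 to get c = 111100010000111.


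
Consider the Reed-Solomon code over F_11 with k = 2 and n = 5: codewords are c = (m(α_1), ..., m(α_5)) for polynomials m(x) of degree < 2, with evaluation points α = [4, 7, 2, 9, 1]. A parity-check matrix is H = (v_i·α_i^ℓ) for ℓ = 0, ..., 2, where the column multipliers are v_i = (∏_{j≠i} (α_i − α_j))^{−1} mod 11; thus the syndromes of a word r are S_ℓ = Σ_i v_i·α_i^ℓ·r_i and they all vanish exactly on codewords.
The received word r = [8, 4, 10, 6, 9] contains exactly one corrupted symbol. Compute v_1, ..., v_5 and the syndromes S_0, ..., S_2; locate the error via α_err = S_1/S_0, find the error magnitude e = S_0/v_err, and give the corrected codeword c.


S = (9, 3, 1), error at position 1, error magnitude e = 7, c = [1, 4, 10, 6, 9].

Step 1: column multipliers v_i = (∏_{j≠i}(α_i − α_j))^{−1} mod 11.
  i = 1 (α = 4): (4−7)(4−2)(4−9)(4−1) = (−3)·2·(−5)·3 = 90 ≡ 2, so v_1 = 2^{−1} = 6 (mod 11).
  i = 2 (α = 7): (7−4)(7−2)(7−9)(7−1) = 3·5·(−2)·6 = −180 ≡ 7, so v_2 = 7^{−1} = 8 (mod 11).
  i = 3 (α = 2): (2−4)(2−7)(2−9)(2−1) = (−2)·(−5)·(−7)·1 = −70 ≡ 7, so v_3 = 7^{−1} = 8 (mod 11).
  i = 4 (α = 9): (9−4)(9−7)(9−2)(9−1) = 5·2·7·8 = 560 ≡ 10, so v_4 = 10^{−1} = 10 (mod 11).
  i = 5 (α = 1): (1−4)(1−7)(1−2)(1−9) = (−3)·(−6)·(−1)·(−8) = 144 ≡ 1, so v_5 = 1^{−1} = 1 (mod 11).
  v = [6, 8, 8, 10, 1].
Step 2: syndromes of r = [8, 4, 10, 6, 9] (all sums mod 11).
  S_0 = Σ v_i r_i = 6·8 + 8·4 + 8·10 + 10·6 + 1·9 = 229 ≡ 9.
  S_1 = Σ v_i α_i r_i = 6·4·8 + 8·7·4 + 8·2·10 + 10·9·6 + 1·1·9 = 1125 ≡ 3.
  α_i^2 mod 11 = [5, 5, 4, 4, 1].
  S_2 = Σ v_i α_i^2 r_i = 6·5·8 + 8·5·4 + 8·4·10 + 10·4·6 + 1·1·9 = 969 ≡ 1.
  S = (9, 3, 1) ≠ 0, so r is not a codeword (an error is present).
Step 3: locate the error. For a single error e at position i, S_ℓ = v_i·e·α_i^ℓ, so α_err = S_1/S_0.
  S_0^{−1} = 9^{−1} = 5 (mod 11), so α_err = 3·5 = 15 ≡ 4 = α_1. Error position i = 1.
  Consistency check: S_2/S_1 = 1·4 = 4 ≡ 4 = α_err ✓ (single-error assumption holds).
Step 4: error magnitude e = S_0/v_1 = S_0·∏_{j≠1}(α_1 − α_j) = 9·2 = 18 ≡ 7 (mod 11).
Step 5: correct position 1: c_1 = r_1 − e = 8 − 7 ≡ 1 (mod 11). Hence c = [1, 4, 10, 6, 9].
  Check: interpolating c through the α_i gives m(x) = 8 + 1·x (degree < 2) with m(α_i) = c_i for every i, so c is indeed a codeword.


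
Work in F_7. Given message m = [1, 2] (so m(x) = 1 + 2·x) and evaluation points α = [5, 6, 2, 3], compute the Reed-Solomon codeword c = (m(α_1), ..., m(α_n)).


c = [4, 6, 5, 0]

Message polynomial: m(x) = 1 + 2·x (mod 7).
For each evaluation point α_i, compute m(α_i) mod 7:
  α_1 = 5: Horner steps 2 → 4, so m(5) = 4.
  α_2 = 6: Horner steps 2 → 6, so m(6) = 6.
  α_3 = 2: Horner steps 2 → 5, so m(2) = 5.
  α_4 = 3: Horner steps 2 → 0, so m(3) = 0.
Codeword c = [4, 6, 5, 0] ∈ F_7^4.


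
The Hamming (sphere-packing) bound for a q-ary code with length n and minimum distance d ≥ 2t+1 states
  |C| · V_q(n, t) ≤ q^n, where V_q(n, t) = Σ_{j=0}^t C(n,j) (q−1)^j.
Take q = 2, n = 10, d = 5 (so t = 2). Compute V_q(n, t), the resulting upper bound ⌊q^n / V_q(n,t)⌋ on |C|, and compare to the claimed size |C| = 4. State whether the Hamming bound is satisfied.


V_q(n, t) = 56, q^n = 1024, Hamming bound = 18, |C| = 4 ≤ bound (satisfied).

Step 1: Compute V_q(n, t) = Σ_{j=0}^2 C(n, j) (q−1)^j.
  j = 0: C(10,0)·(1)^0 = 1·1 = 1.
  j = 1: C(10,1)·(1)^1 = 10·1 = 10.
  j = 2: C(10,2)·(1)^2 = 45·1 = 45.
  V_q(n, t) = 1 + 10 + 45 = 56.
Step 2: q^n = 2^10 = 1024.
Step 3: Hamming bound ⌊q^n / V_q(n,t)⌋ = ⌊1024/56⌋ = 18.
Step 4: Compare |C| = 4 to 18: satisfied.
The claimed |C| lies below the Hamming bound.


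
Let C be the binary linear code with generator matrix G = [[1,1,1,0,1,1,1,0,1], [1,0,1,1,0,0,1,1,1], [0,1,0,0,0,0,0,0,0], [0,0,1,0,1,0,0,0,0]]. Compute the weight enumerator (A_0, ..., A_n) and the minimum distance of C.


Weight distribution: A_0 = 1, A_1 = 1, A_2 = 1, A_3 = 1, A_4 = 3, A_5 = 3, A_6 = 3, A_7 = 3. Minimum distance d = 1.

Enumerate all 2^4 = 16 messages m ∈ F_2^4.
For each, compute codeword c = mG in F_2^9, then tally its weight.
  m = 0000 → c = 000000000, weight = 0.
  m = 1000 → c = 111011101, weight = 7.
  m = 0100 → c = 101100111, weight = 6.
  m = 1100 → c = 010111010, weight = 5.
  m = 0010 → c = 010000000, weight = 1.
  m = 1010 → c = 101011101, weight = 6.
  m = 0110 → c = 111100111, weight = 7.
  m = 1110 → c = 000111010, weight = 4.
  m = 0001 → c = 001010000, weight = 2.
  m = 1001 → c = 110001101, weight = 5.
  m = 0101 → c = 100110111, weight = 6.
  m = 1101 → c = 011101010, weight = 5.
  m = 0011 → c = 011010000, weight = 3.
  m = 1011 → c = 100001101, weight = 4.
  m = 0111 → c = 110110111, weight = 7.
  m = 1111 → c = 001101010, weight = 4.
Tally weights:
  weight 0: 1 codewords.
  weight 1: 1 codewords.
  weight 2: 1 codewords.
  weight 3: 1 codewords.
  weight 4: 3 codewords.
  weight 5: 3 codewords.
  weight 6: 3 codewords.
  weight 7: 3 codewords.
Minimum distance d = smallest w > 0 with A_w > 0 = 1.
Sanity: Σ A_w = 16 = 2^4 = 16 ✓.


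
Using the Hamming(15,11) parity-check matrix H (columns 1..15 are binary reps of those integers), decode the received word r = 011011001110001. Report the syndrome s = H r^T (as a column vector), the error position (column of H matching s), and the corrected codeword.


s = (0, 1, 0, 1)^T, error position = 5, corrected codeword c = 011001001110001

Compute s = H r^T mod 2 one row at a time:
  s_1 = 0 + 1 + 1 + 1 + 0 + 0 + 0 + 1 = 4 ≡ 0 (mod 2).
  s_2 = 0 + 1 + 1 + 0 + 0 + 0 + 0 + 1 = 3 ≡ 1 (mod 2).
  s_3 = 1 + 1 + 1 + 0 + 1 + 1 + 0 + 1 = 6 ≡ 0 (mod 2).
  s_4 = 0 + 1 + 1 + 0 + 1 + 1 + 0 + 1 = 5 ≡ 1 (mod 2).
s = (0, 1, 0, 1)^T — this equals column 5 of H (binary 0101), so error is at position 5.
Correct: flip bit 5 of r = 011011001110001 to get c = 011001001110001.


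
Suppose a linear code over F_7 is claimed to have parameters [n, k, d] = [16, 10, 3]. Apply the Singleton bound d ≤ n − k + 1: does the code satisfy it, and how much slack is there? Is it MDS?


Singleton RHS = n − k + 1 = 7, slack = 4, bound satisfied, not MDS.

Singleton bound: d ≤ n − k + 1.
Here n = 16, k = 10, so n − k + 1 = 7.
Given d = 3, check d ≤ 7: YES.
Slack = (n − k + 1) − d = 4.
The code is NOT MDS (slack = 4 > 0).
Description: the claimed parameters are [16, 10, 3]_7; such a code would be non-MDS.


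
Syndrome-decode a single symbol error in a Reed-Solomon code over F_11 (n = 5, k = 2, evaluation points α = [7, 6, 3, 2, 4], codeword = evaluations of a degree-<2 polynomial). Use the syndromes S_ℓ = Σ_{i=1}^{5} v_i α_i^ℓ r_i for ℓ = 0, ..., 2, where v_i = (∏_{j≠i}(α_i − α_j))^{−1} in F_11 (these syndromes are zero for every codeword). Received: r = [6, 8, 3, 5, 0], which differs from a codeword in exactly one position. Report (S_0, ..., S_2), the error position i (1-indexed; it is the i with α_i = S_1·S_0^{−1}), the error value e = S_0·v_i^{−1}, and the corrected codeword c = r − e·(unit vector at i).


S = (10, 7, 6), error at position 5, error magnitude e = 10, c = [6, 8, 3, 5, 1].

Step 1: column multipliers v_i = (∏_{j≠i}(α_i − α_j))^{−1} mod 11.
  i = 1 (α = 7): (7−6)(7−3)(7−2)(7−4) = 1·4·5·3 = 60 ≡ 5, so v_1 = 5^{−1} = 9 (mod 11).
  i = 2 (α = 6): (6−7)(6−3)(6−2)(6−4) = (−1)·3·4·2 = −24 ≡ 9, so v_2 = 9^{−1} = 5 (mod 11).
  i = 3 (α = 3): (3−7)(3−6)(3−2)(3−4) = (−4)·(−3)·1·(−1) = −12 ≡ 10, so v_3 = 10^{−1} = 10 (mod 11).
  i = 4 (α = 2): (2−7)(2−6)(2−3)(2−4) = (−5)·(−4)·(−1)·(−2) = 40 ≡ 7, so v_4 = 7^{−1} = 8 (mod 11).
  i = 5 (α = 4): (4−7)(4−6)(4−3)(4−2) = (−3)·(−2)·1·2 = 12 ≡ 1, so v_5 = 1^{−1} = 1 (mod 11).
  v = [9, 5, 10, 8, 1].
Step 2: syndromes of r = [6, 8, 3, 5, 0] (all sums mod 11).
  S_0 = Σ v_i r_i = 9·6 + 5·8 + 10·3 + 8·5 + 1·0 = 164 ≡ 10.
  S_1 = Σ v_i α_i r_i = 9·7·6 + 5·6·8 + 10·3·3 + 8·2·5 + 1·4·0 = 788 ≡ 7.
  α_i^2 mod 11 = [5, 3, 9, 4, 5].
  S_2 = Σ v_i α_i^2 r_i = 9·5·6 + 5·3·8 + 10·9·3 + 8·4·5 + 1·5·0 = 820 ≡ 6.
  S = (10, 7, 6) ≠ 0, so r is not a codeword (an error is present).
Step 3: locate the error. For a single error e at position i, S_ℓ = v_i·e·α_i^ℓ, so α_err = S_1/S_0.
  S_0^{−1} = 10^{−1} = 10 (mod 11), so α_err = 7·10 = 70 ≡ 4 = α_5. Error position i = 5.
  Consistency check: S_2/S_1 = 6·8 = 48 ≡ 4 = α_err ✓ (single-error assumption holds).
Step 4: error magnitude e = S_0/v_5 = S_0·∏_{j≠5}(α_5 − α_j) = 10·1 = 10 ≡ 10 (mod 11).
Step 5: correct position 5: c_5 = r_5 − e = 0 − 10 ≡ 1 (mod 11). Hence c = [6, 8, 3, 5, 1].
  Check: interpolating c through the α_i gives m(x) = 9 + 9·x (degree < 2) with m(α_i) = c_i for every i, so c is indeed a codeword.


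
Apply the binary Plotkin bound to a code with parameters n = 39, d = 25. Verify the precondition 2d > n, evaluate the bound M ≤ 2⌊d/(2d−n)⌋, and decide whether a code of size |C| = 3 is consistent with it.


Plotkin bound M ≤ 4; given |C| = 3 ≤ bound (satisfied).

Check applicability: 2d = 50, n = 39.
2d − n = 11 > 0, so Plotkin applies.
Compute d/(2d−n) = 25/11 ≈ 2.2727.
⌊d/(2d−n)⌋ = 2.
Plotkin bound: M ≤ 2·2 = 4.
Given |C| = 3, check: satisfied.
This |C| is below the Plotkin bound.


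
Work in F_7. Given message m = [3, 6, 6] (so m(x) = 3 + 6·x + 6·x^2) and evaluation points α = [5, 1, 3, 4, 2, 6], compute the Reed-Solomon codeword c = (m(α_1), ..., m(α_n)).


c = [1, 1, 5, 4, 4, 3]

Message polynomial: m(x) = 3 + 6·x + 6·x^2 (mod 7).
For each evaluation point α_i, compute m(α_i) mod 7:
  α_1 = 5: Horner steps 6 → 1 → 1, so m(5) = 1.
  α_2 = 1: Horner steps 6 → 5 → 1, so m(1) = 1.
  α_3 = 3: Horner steps 6 → 3 → 5, so m(3) = 5.
  α_4 = 4: Horner steps 6 → 2 → 4, so m(4) = 4.
  α_5 = 2: Horner steps 6 → 4 → 4, so m(2) = 4.
  α_6 = 6: Horner steps 6 → 0 → 3, so m(6) = 3.
Codeword c = [1, 1, 5, 4, 4, 3] ∈ F_7^6.


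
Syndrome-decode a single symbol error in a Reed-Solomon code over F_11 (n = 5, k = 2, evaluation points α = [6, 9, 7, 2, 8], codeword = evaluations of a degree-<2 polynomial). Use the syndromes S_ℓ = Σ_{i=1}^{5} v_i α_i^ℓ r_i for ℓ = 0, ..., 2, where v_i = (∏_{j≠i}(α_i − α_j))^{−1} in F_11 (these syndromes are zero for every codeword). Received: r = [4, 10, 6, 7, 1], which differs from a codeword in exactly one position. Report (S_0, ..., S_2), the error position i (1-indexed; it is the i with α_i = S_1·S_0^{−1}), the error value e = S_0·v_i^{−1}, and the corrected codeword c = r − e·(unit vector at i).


S = (7, 1, 8), error at position 5, error magnitude e = 4, c = [4, 10, 6, 7, 8].

Step 1: column multipliers v_i = (∏_{j≠i}(α_i − α_j))^{−1} mod 11.
  i = 1 (α = 6): (6−9)(6−7)(6−2)(6−8) = (−3)·(−1)·4·(−2) = −24 ≡ 9, so v_1 = 9^{−1} = 5 (mod 11).
  i = 2 (α = 9): (9−6)(9−7)(9−2)(9−8) = 3·2·7·1 = 42 ≡ 9, so v_2 = 9^{−1} = 5 (mod 11).
  i = 3 (α = 7): (7−6)(7−9)(7−2)(7−8) = 1·(−2)·5·(−1) = 10 ≡ 10, so v_3 = 10^{−1} = 10 (mod 11).
  i = 4 (α = 2): (2−6)(2−9)(2−7)(2−8) = (−4)·(−7)·(−5)·(−6) = 840 ≡ 4, so v_4 = 4^{−1} = 3 (mod 11).
  i = 5 (α = 8): (8−6)(8−9)(8−7)(8−2) = 2·(−1)·1·6 = −12 ≡ 10, so v_5 = 10^{−1} = 10 (mod 11).
  v = [5, 5, 10, 3, 10].
Step 2: syndromes of r = [4, 10, 6, 7, 1] (all sums mod 11).
  S_0 = Σ v_i r_i = 5·4 + 5·10 + 10·6 + 3·7 + 10·1 = 161 ≡ 7.
  S_1 = Σ v_i α_i r_i = 5·6·4 + 5·9·10 + 10·7·6 + 3·2·7 + 10·8·1 = 1112 ≡ 1.
  α_i^2 mod 11 = [3, 4, 5, 4, 9].
  S_2 = Σ v_i α_i^2 r_i = 5·3·4 + 5·4·10 + 10·5·6 + 3·4·7 + 10·9·1 = 734 ≡ 8.
  S = (7, 1, 8) ≠ 0, so r is not a codeword (an error is present).
Step 3: locate the error. For a single error e at position i, S_ℓ = v_i·e·α_i^ℓ, so α_err = S_1/S_0.
  S_0^{−1} = 7^{−1} = 8 (mod 11), so α_err = 1·8 = 8 ≡ 8 = α_5. Error position i = 5.
  Consistency check: S_2/S_1 = 8·1 = 8 ≡ 8 = α_err ✓ (single-error assumption holds).
Step 4: error magnitude e = S_0/v_5 = S_0·∏_{j≠5}(α_5 − α_j) = 7·10 = 70 ≡ 4 (mod 11).
Step 5: correct position 5: c_5 = r_5 − e = 1 − 4 ≡ 8 (mod 11). Hence c = [4, 10, 6, 7, 8].
  Check: interpolating c through the α_i gives m(x) = 3 + 2·x (degree < 2) with m(α_i) = c_i for every i, so c is indeed a codeword.


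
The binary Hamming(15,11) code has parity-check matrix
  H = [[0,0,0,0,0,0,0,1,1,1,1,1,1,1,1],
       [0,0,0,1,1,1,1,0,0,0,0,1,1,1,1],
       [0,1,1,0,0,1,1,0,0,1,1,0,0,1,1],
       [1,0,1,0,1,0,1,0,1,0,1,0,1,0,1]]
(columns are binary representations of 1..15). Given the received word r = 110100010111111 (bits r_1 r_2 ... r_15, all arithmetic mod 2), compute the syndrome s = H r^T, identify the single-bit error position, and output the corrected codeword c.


s = (1, 1, 1, 0)^T, error position = 14, corrected codeword c = 110100010111101

Compute s = H r^T mod 2 one row at a time:
  s_1 = 1 + 0 + 1 + 1 + 1 + 1 + 1 + 1 = 7 ≡ 1 (mod 2).
  s_2 = 1 + 0 + 0 + 0 + 1 + 1 + 1 + 1 = 5 ≡ 1 (mod 2).
  s_3 = 1 + 0 + 0 + 0 + 1 + 1 + 1 + 1 = 5 ≡ 1 (mod 2).
  s_4 = 1 + 0 + 0 + 0 + 0 + 1 + 1 + 1 = 4 ≡ 0 (mod 2).
s = (1, 1, 1, 0)^T — this equals column 14 of H (binary 1110), so error is at position 14.
Correct: flip bit 14 of r = 110100010111111 to get c = 110100010111101.


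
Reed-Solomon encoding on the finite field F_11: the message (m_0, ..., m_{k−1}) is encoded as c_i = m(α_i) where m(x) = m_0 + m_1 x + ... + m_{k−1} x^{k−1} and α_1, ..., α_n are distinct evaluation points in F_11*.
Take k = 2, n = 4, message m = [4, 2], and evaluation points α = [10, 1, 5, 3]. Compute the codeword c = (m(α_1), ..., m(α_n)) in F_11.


c = [2, 6, 3, 10]

Message polynomial: m(x) = 4 + 2·x (mod 11).
For each evaluation point α_i, compute m(α_i) mod 11:
  α_1 = 10: Horner steps 2 → 2, so m(10) = 2.
  α_2 = 1: Horner steps 2 → 6, so m(1) = 6.
  α_3 = 5: Horner steps 2 → 3, so m(5) = 3.
  α_4 = 3: Horner steps 2 → 10, so m(3) = 10.
Codeword c = [2, 6, 3, 10] ∈ F_11^4.


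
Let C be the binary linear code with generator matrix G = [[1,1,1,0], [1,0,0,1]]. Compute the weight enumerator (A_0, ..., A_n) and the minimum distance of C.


Weight distribution: A_0 = 1, A_2 = 1, A_3 = 2. Minimum distance d = 2.

Enumerate all 2^2 = 4 messages m ∈ F_2^2.
For each, compute codeword c = mG in F_2^4, then tally its weight.
  m = 00 → c = 0000, weight = 0.
  m = 10 → c = 1110, weight = 3.
  m = 01 → c = 1001, weight = 2.
  m = 11 → c = 0111, weight = 3.
Tally weights:
  weight 0: 1 codewords.
  weight 2: 1 codewords.
  weight 3: 2 codewords.
Minimum distance d = smallest w > 0 with A_w > 0 = 2.
Sanity: Σ A_w = 4 = 2^2 = 4 ✓.


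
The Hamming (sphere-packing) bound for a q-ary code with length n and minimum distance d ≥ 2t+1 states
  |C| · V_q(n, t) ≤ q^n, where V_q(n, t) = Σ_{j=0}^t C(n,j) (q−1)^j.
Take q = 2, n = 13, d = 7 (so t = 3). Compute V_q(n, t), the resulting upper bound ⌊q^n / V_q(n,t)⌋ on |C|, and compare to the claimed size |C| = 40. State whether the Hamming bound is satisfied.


V_q(n, t) = 378, q^n = 8192, Hamming bound = 21, |C| = 40 > bound (violated).

Step 1: Compute V_q(n, t) = Σ_{j=0}^3 C(n, j) (q−1)^j.
  j = 0: C(13,0)·(1)^0 = 1·1 = 1.
  j = 1: C(13,1)·(1)^1 = 13·1 = 13.
  j = 2: C(13,2)·(1)^2 = 78·1 = 78.
  j = 3: C(13,3)·(1)^3 = 286·1 = 286.
  V_q(n, t) = 1 + 13 + 78 + 286 = 378.
Step 2: q^n = 2^13 = 8192.
Step 3: Hamming bound ⌊q^n / V_q(n,t)⌋ = ⌊8192/378⌋ = 21.
Step 4: Compare |C| = 40 to 21: violated.
The claimed |C| lies above the Hamming bound, so no 2-ary code of length 13 with d ≥ 7 can have 40 codewords.


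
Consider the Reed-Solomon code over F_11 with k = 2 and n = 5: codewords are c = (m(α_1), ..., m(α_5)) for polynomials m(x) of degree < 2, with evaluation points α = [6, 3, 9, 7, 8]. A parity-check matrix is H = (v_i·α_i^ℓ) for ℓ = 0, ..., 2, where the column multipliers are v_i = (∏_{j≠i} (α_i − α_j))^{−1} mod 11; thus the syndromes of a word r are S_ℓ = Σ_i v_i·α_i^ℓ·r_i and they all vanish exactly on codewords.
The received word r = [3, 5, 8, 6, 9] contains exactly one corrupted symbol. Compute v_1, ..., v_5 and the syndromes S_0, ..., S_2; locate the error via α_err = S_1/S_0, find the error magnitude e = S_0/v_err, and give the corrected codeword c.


S = (6, 10, 2), error at position 3, error magnitude e = 7, c = [3, 5, 1, 6, 9].

Step 1: column multipliers v_i = (∏_{j≠i}(α_i − α_j))^{−1} mod 11.
  i = 1 (α = 6): (6−3)(6−9)(6−7)(6−8) = 3·(−3)·(−1)·(−2) = −18 ≡ 4, so v_1 = 4^{−1} = 3 (mod 11).
  i = 2 (α = 3): (3−6)(3−9)(3−7)(3−8) = (−3)·(−6)·(−4)·(−5) = 360 ≡ 8, so v_2 = 8^{−1} = 7 (mod 11).
  i = 3 (α = 9): (9−6)(9−3)(9−7)(9−8) = 3·6·2·1 = 36 ≡ 3, so v_3 = 3^{−1} = 4 (mod 11).
  i = 4 (α = 7): (7−6)(7−3)(7−9)(7−8) = 1·4·(−2)·(−1) = 8 ≡ 8, so v_4 = 8^{−1} = 7 (mod 11).
  i = 5 (α = 8): (8−6)(8−3)(8−9)(8−7) = 2·5·(−1)·1 = −10 ≡ 1, so v_5 = 1^{−1} = 1 (mod 11).
  v = [3, 7, 4, 7, 1].
Step 2: syndromes of r = [3, 5, 8, 6, 9] (all sums mod 11).
  S_0 = Σ v_i r_i = 3·3 + 7·5 + 4·8 + 7·6 + 1·9 = 127 ≡ 6.
  S_1 = Σ v_i α_i r_i = 3·6·3 + 7·3·5 + 4·9·8 + 7·7·6 + 1·8·9 = 813 ≡ 10.
  α_i^2 mod 11 = [3, 9, 4, 5, 9].
  S_2 = Σ v_i α_i^2 r_i = 3·3·3 + 7·9·5 + 4·4·8 + 7·5·6 + 1·9·9 = 761 ≡ 2.
  S = (6, 10, 2) ≠ 0, so r is not a codeword (an error is present).
Step 3: locate the error. For a single error e at position i, S_ℓ = v_i·e·α_i^ℓ, so α_err = S_1/S_0.
  S_0^{−1} = 6^{−1} = 2 (mod 11), so α_err = 10·2 = 20 ≡ 9 = α_3. Error position i = 3.
  Consistency check: S_2/S_1 = 2·10 = 20 ≡ 9 = α_err ✓ (single-error assumption holds).
Step 4: error magnitude e = S_0/v_3 = S_0·∏_{j≠3}(α_3 − α_j) = 6·3 = 18 ≡ 7 (mod 11).
Step 5: correct position 3: c_3 = r_3 − e = 8 − 7 ≡ 1 (mod 11). Hence c = [3, 5, 1, 6, 9].
  Check: interpolating c through the α_i gives m(x) = 7 + 3·x (degree < 2) with m(α_i) = c_i for every i, so c is indeed a codeword.
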